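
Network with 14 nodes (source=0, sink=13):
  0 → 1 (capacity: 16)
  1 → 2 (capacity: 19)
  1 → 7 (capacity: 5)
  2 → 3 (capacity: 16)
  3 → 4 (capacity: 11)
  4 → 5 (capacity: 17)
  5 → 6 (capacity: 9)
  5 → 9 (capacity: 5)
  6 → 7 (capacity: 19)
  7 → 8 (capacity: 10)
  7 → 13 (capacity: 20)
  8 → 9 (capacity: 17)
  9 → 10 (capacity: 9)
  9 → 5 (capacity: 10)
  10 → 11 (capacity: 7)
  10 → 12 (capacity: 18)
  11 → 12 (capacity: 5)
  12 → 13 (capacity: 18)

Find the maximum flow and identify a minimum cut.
Max flow = 16, Min cut edges: (1,7), (3,4)

Maximum flow: 16
Minimum cut: (1,7), (3,4)
Partition: S = [0, 1, 2, 3], T = [4, 5, 6, 7, 8, 9, 10, 11, 12, 13]

Max-flow min-cut theorem verified: both equal 16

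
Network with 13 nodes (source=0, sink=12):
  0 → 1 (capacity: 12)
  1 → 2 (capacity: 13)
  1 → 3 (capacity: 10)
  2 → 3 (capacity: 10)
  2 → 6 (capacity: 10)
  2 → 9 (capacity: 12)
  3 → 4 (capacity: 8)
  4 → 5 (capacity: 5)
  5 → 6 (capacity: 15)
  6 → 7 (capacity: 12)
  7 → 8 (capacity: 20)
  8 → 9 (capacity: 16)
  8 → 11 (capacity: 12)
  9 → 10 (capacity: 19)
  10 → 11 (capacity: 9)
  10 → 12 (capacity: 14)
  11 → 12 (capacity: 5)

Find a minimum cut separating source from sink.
Min cut value = 12, edges: (0,1)

Min cut value: 12
Partition: S = [0], T = [1, 2, 3, 4, 5, 6, 7, 8, 9, 10, 11, 12]
Cut edges: (0,1)

By max-flow min-cut theorem, max flow = min cut = 12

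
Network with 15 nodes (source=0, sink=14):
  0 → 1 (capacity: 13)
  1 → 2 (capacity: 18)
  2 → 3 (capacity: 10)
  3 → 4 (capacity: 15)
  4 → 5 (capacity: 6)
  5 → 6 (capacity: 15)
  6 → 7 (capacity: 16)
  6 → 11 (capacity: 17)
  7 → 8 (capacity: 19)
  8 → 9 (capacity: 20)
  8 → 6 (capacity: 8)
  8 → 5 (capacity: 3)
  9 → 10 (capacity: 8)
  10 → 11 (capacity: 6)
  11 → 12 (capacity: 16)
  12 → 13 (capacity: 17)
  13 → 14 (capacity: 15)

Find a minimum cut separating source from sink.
Min cut value = 6, edges: (4,5)

Min cut value: 6
Partition: S = [0, 1, 2, 3, 4], T = [5, 6, 7, 8, 9, 10, 11, 12, 13, 14]
Cut edges: (4,5)

By max-flow min-cut theorem, max flow = min cut = 6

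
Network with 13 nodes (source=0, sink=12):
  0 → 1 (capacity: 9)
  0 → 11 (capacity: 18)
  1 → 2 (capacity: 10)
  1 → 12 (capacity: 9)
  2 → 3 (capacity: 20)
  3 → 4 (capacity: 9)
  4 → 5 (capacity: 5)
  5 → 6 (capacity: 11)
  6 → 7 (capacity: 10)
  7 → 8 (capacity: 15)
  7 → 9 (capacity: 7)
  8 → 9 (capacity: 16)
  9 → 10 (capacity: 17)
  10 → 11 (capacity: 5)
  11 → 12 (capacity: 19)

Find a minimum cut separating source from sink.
Min cut value = 27, edges: (0,1), (0,11)

Min cut value: 27
Partition: S = [0], T = [1, 2, 3, 4, 5, 6, 7, 8, 9, 10, 11, 12]
Cut edges: (0,1), (0,11)

By max-flow min-cut theorem, max flow = min cut = 27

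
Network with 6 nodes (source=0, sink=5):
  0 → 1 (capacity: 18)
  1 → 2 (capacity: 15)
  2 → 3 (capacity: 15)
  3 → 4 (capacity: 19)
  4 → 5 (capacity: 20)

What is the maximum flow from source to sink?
Maximum flow = 15

Max flow: 15

Flow assignment:
  0 → 1: 15/18
  1 → 2: 15/15
  2 → 3: 15/15
  3 → 4: 15/19
  4 → 5: 15/20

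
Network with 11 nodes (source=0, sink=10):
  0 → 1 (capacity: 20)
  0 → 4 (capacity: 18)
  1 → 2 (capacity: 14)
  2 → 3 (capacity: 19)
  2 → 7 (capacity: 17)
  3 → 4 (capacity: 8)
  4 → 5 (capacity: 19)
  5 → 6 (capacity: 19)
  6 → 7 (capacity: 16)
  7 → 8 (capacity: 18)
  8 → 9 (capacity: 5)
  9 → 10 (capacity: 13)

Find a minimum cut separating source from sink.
Min cut value = 5, edges: (8,9)

Min cut value: 5
Partition: S = [0, 1, 2, 3, 4, 5, 6, 7, 8], T = [9, 10]
Cut edges: (8,9)

By max-flow min-cut theorem, max flow = min cut = 5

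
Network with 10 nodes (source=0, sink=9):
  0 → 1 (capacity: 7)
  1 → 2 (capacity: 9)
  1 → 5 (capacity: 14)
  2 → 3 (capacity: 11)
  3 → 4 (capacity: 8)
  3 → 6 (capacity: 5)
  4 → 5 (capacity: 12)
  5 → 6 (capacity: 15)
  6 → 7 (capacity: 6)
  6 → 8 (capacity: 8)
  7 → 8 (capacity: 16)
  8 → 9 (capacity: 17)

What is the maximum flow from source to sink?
Maximum flow = 7

Max flow: 7

Flow assignment:
  0 → 1: 7/7
  1 → 5: 7/14
  5 → 6: 7/15
  6 → 8: 7/8
  8 → 9: 7/17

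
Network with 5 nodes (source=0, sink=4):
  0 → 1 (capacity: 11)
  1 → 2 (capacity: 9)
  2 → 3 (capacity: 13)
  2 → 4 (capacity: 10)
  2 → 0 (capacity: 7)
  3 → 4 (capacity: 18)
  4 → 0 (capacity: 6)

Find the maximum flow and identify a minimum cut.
Max flow = 9, Min cut edges: (1,2)

Maximum flow: 9
Minimum cut: (1,2)
Partition: S = [0, 1], T = [2, 3, 4]

Max-flow min-cut theorem verified: both equal 9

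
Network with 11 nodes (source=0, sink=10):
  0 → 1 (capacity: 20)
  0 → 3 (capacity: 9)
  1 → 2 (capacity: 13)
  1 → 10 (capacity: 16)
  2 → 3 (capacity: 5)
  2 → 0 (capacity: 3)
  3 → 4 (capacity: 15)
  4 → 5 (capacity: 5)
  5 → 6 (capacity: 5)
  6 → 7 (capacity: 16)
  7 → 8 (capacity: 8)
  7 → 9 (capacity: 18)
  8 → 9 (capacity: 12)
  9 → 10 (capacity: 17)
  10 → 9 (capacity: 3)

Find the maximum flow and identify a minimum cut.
Max flow = 21, Min cut edges: (1,10), (5,6)

Maximum flow: 21
Minimum cut: (1,10), (5,6)
Partition: S = [0, 1, 2, 3, 4, 5], T = [6, 7, 8, 9, 10]

Max-flow min-cut theorem verified: both equal 21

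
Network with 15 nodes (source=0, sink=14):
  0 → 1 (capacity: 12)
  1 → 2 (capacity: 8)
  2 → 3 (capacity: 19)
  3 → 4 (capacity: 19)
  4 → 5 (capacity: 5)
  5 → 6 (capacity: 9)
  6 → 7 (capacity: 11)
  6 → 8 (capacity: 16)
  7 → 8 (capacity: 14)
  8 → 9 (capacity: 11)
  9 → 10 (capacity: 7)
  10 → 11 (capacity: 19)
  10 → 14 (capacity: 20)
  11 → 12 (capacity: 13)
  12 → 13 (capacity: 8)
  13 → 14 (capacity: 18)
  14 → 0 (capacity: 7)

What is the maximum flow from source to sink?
Maximum flow = 5

Max flow: 5

Flow assignment:
  0 → 1: 5/12
  1 → 2: 5/8
  2 → 3: 5/19
  3 → 4: 5/19
  4 → 5: 5/5
  5 → 6: 5/9
  6 → 8: 5/16
  8 → 9: 5/11
  9 → 10: 5/7
  10 → 14: 5/20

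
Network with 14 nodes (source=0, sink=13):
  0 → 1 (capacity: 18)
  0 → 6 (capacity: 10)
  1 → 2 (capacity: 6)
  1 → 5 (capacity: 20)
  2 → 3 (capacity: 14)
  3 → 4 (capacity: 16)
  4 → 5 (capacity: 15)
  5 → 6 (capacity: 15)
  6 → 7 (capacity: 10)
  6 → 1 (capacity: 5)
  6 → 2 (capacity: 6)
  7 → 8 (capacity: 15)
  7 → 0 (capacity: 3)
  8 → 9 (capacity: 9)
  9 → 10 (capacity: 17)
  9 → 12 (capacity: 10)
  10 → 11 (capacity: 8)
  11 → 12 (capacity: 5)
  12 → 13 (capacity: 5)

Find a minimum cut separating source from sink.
Min cut value = 5, edges: (12,13)

Min cut value: 5
Partition: S = [0, 1, 2, 3, 4, 5, 6, 7, 8, 9, 10, 11, 12], T = [13]
Cut edges: (12,13)

By max-flow min-cut theorem, max flow = min cut = 5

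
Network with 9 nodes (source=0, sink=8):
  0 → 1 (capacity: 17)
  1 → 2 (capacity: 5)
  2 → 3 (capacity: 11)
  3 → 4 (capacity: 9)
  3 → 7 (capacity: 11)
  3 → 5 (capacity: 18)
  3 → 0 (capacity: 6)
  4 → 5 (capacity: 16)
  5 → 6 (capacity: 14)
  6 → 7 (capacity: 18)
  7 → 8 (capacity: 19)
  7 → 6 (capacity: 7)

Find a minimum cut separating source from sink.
Min cut value = 5, edges: (1,2)

Min cut value: 5
Partition: S = [0, 1], T = [2, 3, 4, 5, 6, 7, 8]
Cut edges: (1,2)

By max-flow min-cut theorem, max flow = min cut = 5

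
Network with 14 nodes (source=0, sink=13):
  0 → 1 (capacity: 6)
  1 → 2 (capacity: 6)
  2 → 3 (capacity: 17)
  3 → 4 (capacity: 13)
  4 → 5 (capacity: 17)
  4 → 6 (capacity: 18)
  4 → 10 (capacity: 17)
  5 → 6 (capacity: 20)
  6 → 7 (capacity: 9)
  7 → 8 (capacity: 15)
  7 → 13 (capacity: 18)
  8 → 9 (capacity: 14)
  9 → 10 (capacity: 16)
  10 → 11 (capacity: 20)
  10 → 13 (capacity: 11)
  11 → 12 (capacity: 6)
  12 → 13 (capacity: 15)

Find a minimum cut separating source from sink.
Min cut value = 6, edges: (1,2)

Min cut value: 6
Partition: S = [0, 1], T = [2, 3, 4, 5, 6, 7, 8, 9, 10, 11, 12, 13]
Cut edges: (1,2)

By max-flow min-cut theorem, max flow = min cut = 6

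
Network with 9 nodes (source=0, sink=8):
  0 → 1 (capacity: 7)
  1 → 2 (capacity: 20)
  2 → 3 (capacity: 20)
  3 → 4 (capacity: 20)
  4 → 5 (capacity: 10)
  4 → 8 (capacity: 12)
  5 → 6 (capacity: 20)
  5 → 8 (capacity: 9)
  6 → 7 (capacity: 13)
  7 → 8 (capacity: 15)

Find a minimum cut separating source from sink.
Min cut value = 7, edges: (0,1)

Min cut value: 7
Partition: S = [0], T = [1, 2, 3, 4, 5, 6, 7, 8]
Cut edges: (0,1)

By max-flow min-cut theorem, max flow = min cut = 7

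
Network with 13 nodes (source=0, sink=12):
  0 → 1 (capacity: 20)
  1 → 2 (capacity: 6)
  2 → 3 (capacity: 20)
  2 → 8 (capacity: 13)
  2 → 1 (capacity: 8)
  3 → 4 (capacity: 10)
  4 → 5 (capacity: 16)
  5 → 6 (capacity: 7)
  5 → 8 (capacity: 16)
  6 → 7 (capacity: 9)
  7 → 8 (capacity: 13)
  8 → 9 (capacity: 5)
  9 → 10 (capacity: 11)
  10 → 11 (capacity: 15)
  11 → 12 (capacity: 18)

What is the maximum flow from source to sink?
Maximum flow = 5

Max flow: 5

Flow assignment:
  0 → 1: 5/20
  1 → 2: 5/6
  2 → 8: 5/13
  8 → 9: 5/5
  9 → 10: 5/11
  10 → 11: 5/15
  11 → 12: 5/18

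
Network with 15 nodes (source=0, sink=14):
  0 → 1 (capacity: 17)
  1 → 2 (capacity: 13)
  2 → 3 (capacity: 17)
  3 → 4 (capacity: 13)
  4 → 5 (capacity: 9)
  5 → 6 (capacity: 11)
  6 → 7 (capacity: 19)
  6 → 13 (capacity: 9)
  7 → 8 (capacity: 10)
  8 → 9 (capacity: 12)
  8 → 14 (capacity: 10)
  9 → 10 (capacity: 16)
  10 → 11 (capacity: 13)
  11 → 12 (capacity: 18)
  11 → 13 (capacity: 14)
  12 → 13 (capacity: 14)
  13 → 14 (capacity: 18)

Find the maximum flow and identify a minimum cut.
Max flow = 9, Min cut edges: (4,5)

Maximum flow: 9
Minimum cut: (4,5)
Partition: S = [0, 1, 2, 3, 4], T = [5, 6, 7, 8, 9, 10, 11, 12, 13, 14]

Max-flow min-cut theorem verified: both equal 9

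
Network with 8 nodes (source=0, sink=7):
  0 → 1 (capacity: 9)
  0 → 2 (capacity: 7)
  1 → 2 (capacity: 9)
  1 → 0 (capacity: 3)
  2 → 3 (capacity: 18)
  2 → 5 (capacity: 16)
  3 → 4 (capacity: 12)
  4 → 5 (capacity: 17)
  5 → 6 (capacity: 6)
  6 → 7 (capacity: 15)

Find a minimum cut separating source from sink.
Min cut value = 6, edges: (5,6)

Min cut value: 6
Partition: S = [0, 1, 2, 3, 4, 5], T = [6, 7]
Cut edges: (5,6)

By max-flow min-cut theorem, max flow = min cut = 6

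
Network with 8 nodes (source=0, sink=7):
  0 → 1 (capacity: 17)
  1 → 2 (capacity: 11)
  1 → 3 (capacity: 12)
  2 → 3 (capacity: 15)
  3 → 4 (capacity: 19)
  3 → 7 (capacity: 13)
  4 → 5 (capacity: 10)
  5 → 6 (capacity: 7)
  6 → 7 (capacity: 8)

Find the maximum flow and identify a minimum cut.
Max flow = 17, Min cut edges: (0,1)

Maximum flow: 17
Minimum cut: (0,1)
Partition: S = [0], T = [1, 2, 3, 4, 5, 6, 7]

Max-flow min-cut theorem verified: both equal 17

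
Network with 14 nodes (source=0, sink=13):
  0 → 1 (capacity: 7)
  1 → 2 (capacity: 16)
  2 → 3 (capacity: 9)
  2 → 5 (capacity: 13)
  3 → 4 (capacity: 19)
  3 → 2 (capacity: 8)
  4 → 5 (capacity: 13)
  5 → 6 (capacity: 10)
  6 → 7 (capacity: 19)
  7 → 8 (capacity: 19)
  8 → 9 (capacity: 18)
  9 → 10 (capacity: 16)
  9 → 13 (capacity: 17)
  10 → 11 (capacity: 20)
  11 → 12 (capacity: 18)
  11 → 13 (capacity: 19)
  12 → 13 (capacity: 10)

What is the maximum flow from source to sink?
Maximum flow = 7

Max flow: 7

Flow assignment:
  0 → 1: 7/7
  1 → 2: 7/16
  2 → 5: 7/13
  5 → 6: 7/10
  6 → 7: 7/19
  7 → 8: 7/19
  8 → 9: 7/18
  9 → 13: 7/17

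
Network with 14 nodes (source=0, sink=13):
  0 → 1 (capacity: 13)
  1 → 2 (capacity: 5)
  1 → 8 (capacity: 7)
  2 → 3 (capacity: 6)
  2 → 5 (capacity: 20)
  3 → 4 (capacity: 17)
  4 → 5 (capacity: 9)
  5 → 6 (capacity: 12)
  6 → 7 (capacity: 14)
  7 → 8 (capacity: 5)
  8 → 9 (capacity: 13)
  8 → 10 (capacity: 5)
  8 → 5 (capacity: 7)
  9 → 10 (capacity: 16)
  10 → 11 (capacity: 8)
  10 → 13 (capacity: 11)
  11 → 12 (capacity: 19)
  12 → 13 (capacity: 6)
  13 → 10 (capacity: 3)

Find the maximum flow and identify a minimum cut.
Max flow = 12, Min cut edges: (1,8), (7,8)

Maximum flow: 12
Minimum cut: (1,8), (7,8)
Partition: S = [0, 1, 2, 3, 4, 5, 6, 7], T = [8, 9, 10, 11, 12, 13]

Max-flow min-cut theorem verified: both equal 12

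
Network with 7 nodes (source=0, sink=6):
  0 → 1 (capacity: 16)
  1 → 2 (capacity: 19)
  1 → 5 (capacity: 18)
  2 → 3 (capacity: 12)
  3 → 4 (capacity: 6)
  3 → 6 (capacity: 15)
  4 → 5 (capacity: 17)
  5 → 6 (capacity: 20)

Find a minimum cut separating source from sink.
Min cut value = 16, edges: (0,1)

Min cut value: 16
Partition: S = [0], T = [1, 2, 3, 4, 5, 6]
Cut edges: (0,1)

By max-flow min-cut theorem, max flow = min cut = 16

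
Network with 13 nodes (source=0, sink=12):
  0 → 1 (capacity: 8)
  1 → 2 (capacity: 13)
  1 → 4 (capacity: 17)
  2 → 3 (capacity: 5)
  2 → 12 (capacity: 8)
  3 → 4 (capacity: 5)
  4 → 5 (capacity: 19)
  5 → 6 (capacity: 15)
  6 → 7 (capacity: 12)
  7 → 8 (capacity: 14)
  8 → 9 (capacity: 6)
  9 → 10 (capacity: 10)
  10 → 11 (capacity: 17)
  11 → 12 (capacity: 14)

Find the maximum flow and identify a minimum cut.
Max flow = 8, Min cut edges: (0,1)

Maximum flow: 8
Minimum cut: (0,1)
Partition: S = [0], T = [1, 2, 3, 4, 5, 6, 7, 8, 9, 10, 11, 12]

Max-flow min-cut theorem verified: both equal 8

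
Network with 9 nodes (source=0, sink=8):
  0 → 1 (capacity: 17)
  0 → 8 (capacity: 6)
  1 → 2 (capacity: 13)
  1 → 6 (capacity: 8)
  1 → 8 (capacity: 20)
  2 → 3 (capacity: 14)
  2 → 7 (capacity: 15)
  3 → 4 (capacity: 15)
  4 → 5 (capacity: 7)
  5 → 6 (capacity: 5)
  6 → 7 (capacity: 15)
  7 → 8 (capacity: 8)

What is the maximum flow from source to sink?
Maximum flow = 23

Max flow: 23

Flow assignment:
  0 → 1: 17/17
  0 → 8: 6/6
  1 → 8: 17/20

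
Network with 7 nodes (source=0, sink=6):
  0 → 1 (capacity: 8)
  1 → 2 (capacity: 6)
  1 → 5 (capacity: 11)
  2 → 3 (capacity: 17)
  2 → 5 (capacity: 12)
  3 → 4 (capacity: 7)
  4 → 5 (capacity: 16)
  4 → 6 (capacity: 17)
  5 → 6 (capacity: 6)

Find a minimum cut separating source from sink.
Min cut value = 8, edges: (0,1)

Min cut value: 8
Partition: S = [0], T = [1, 2, 3, 4, 5, 6]
Cut edges: (0,1)

By max-flow min-cut theorem, max flow = min cut = 8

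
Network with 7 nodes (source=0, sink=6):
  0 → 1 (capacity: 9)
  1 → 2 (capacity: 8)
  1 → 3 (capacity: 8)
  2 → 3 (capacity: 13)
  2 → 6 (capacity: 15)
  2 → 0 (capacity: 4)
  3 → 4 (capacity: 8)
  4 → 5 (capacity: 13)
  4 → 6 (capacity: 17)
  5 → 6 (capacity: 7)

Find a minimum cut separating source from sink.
Min cut value = 9, edges: (0,1)

Min cut value: 9
Partition: S = [0], T = [1, 2, 3, 4, 5, 6]
Cut edges: (0,1)

By max-flow min-cut theorem, max flow = min cut = 9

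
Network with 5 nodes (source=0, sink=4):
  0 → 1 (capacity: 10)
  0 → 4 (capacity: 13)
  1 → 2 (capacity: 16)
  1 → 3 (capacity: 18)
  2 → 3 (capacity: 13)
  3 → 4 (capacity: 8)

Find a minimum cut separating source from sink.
Min cut value = 21, edges: (0,4), (3,4)

Min cut value: 21
Partition: S = [0, 1, 2, 3], T = [4]
Cut edges: (0,4), (3,4)

By max-flow min-cut theorem, max flow = min cut = 21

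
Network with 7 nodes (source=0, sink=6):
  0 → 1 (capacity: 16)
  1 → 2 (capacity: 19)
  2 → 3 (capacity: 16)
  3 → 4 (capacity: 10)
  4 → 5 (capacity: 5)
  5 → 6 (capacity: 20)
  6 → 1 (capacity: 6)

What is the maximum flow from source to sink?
Maximum flow = 5

Max flow: 5

Flow assignment:
  0 → 1: 5/16
  1 → 2: 5/19
  2 → 3: 5/16
  3 → 4: 5/10
  4 → 5: 5/5
  5 → 6: 5/20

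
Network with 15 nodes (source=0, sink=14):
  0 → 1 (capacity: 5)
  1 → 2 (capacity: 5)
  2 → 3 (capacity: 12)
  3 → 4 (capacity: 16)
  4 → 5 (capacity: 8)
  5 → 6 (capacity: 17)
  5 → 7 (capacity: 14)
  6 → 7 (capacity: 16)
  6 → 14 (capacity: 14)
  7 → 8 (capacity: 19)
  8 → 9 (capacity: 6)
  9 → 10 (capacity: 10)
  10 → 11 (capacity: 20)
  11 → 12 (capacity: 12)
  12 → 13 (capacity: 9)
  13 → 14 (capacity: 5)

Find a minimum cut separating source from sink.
Min cut value = 5, edges: (1,2)

Min cut value: 5
Partition: S = [0, 1], T = [2, 3, 4, 5, 6, 7, 8, 9, 10, 11, 12, 13, 14]
Cut edges: (1,2)

By max-flow min-cut theorem, max flow = min cut = 5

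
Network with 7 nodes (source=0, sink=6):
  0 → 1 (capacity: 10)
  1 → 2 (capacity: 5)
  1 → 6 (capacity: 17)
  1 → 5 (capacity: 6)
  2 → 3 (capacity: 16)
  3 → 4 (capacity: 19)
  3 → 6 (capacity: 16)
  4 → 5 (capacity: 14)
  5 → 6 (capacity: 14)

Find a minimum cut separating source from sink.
Min cut value = 10, edges: (0,1)

Min cut value: 10
Partition: S = [0], T = [1, 2, 3, 4, 5, 6]
Cut edges: (0,1)

By max-flow min-cut theorem, max flow = min cut = 10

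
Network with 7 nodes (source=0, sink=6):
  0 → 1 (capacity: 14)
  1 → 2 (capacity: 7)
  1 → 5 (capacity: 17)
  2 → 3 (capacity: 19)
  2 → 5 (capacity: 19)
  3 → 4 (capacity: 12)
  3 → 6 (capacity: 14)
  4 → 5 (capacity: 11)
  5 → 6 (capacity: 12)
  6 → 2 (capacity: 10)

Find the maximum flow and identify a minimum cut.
Max flow = 14, Min cut edges: (0,1)

Maximum flow: 14
Minimum cut: (0,1)
Partition: S = [0], T = [1, 2, 3, 4, 5, 6]

Max-flow min-cut theorem verified: both equal 14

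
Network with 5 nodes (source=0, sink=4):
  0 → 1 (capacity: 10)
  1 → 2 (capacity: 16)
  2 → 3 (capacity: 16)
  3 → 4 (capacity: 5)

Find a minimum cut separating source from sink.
Min cut value = 5, edges: (3,4)

Min cut value: 5
Partition: S = [0, 1, 2, 3], T = [4]
Cut edges: (3,4)

By max-flow min-cut theorem, max flow = min cut = 5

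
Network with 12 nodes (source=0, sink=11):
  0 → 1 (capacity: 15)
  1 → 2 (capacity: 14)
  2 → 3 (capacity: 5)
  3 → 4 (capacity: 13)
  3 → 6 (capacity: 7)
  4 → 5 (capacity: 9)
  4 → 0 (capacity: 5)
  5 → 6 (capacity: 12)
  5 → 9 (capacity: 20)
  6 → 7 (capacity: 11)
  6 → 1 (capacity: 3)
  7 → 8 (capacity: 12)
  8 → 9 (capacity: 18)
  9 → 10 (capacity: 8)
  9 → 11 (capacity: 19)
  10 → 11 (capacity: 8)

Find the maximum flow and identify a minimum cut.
Max flow = 5, Min cut edges: (2,3)

Maximum flow: 5
Minimum cut: (2,3)
Partition: S = [0, 1, 2], T = [3, 4, 5, 6, 7, 8, 9, 10, 11]

Max-flow min-cut theorem verified: both equal 5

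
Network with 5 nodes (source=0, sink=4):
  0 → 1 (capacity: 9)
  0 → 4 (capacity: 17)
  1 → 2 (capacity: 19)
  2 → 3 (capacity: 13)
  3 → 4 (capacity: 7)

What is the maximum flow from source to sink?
Maximum flow = 24

Max flow: 24

Flow assignment:
  0 → 1: 7/9
  0 → 4: 17/17
  1 → 2: 7/19
  2 → 3: 7/13
  3 → 4: 7/7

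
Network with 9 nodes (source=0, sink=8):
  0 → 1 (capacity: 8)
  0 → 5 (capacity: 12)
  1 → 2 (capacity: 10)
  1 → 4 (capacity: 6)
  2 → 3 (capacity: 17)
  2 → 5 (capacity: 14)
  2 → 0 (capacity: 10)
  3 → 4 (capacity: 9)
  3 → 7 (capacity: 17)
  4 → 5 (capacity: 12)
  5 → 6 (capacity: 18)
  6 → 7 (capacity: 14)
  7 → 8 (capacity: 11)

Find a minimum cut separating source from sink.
Min cut value = 11, edges: (7,8)

Min cut value: 11
Partition: S = [0, 1, 2, 3, 4, 5, 6, 7], T = [8]
Cut edges: (7,8)

By max-flow min-cut theorem, max flow = min cut = 11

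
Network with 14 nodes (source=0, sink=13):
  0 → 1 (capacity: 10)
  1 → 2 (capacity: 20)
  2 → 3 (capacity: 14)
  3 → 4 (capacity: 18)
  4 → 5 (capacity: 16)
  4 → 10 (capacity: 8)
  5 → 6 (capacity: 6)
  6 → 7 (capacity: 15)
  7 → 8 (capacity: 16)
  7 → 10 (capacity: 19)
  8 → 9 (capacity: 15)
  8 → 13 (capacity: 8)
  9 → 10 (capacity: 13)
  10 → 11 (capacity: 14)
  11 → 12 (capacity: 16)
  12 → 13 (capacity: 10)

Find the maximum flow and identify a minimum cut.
Max flow = 10, Min cut edges: (0,1)

Maximum flow: 10
Minimum cut: (0,1)
Partition: S = [0], T = [1, 2, 3, 4, 5, 6, 7, 8, 9, 10, 11, 12, 13]

Max-flow min-cut theorem verified: both equal 10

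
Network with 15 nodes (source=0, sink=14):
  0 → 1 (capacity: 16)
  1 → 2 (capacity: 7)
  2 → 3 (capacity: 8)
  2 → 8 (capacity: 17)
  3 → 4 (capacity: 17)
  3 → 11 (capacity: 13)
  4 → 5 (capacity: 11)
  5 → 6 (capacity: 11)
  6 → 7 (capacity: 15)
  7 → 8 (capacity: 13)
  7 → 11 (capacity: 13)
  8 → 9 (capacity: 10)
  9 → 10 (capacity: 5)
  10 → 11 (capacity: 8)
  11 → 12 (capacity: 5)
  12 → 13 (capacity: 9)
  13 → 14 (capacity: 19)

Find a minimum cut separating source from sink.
Min cut value = 5, edges: (11,12)

Min cut value: 5
Partition: S = [0, 1, 2, 3, 4, 5, 6, 7, 8, 9, 10, 11], T = [12, 13, 14]
Cut edges: (11,12)

By max-flow min-cut theorem, max flow = min cut = 5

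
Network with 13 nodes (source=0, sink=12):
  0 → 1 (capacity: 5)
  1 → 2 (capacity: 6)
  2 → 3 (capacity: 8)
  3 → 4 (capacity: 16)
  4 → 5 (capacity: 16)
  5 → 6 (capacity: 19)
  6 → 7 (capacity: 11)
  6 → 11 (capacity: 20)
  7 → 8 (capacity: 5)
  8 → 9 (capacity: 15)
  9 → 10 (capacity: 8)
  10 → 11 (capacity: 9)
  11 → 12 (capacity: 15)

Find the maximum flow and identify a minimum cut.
Max flow = 5, Min cut edges: (0,1)

Maximum flow: 5
Minimum cut: (0,1)
Partition: S = [0], T = [1, 2, 3, 4, 5, 6, 7, 8, 9, 10, 11, 12]

Max-flow min-cut theorem verified: both equal 5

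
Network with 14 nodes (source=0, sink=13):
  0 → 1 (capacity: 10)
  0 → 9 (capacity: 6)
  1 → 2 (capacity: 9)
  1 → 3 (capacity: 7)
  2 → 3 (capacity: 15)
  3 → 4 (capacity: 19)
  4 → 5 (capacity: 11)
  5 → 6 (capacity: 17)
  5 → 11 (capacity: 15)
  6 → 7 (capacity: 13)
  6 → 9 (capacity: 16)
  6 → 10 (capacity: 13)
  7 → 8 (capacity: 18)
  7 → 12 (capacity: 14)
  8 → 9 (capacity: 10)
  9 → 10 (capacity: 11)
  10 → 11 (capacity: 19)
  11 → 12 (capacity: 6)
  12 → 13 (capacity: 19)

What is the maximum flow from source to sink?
Maximum flow = 16

Max flow: 16

Flow assignment:
  0 → 1: 10/10
  0 → 9: 6/6
  1 → 2: 3/9
  1 → 3: 7/7
  2 → 3: 3/15
  3 → 4: 10/19
  4 → 5: 10/11
  5 → 6: 10/17
  6 → 7: 10/13
  7 → 12: 10/14
  9 → 10: 6/11
  10 → 11: 6/19
  11 → 12: 6/6
  12 → 13: 16/19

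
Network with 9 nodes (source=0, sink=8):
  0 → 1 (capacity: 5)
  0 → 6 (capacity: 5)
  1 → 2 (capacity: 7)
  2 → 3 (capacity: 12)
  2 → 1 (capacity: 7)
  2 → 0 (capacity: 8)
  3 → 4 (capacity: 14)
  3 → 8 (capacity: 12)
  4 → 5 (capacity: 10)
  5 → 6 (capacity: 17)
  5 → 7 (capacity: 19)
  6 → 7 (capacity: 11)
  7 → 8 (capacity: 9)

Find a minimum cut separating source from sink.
Min cut value = 10, edges: (0,1), (0,6)

Min cut value: 10
Partition: S = [0], T = [1, 2, 3, 4, 5, 6, 7, 8]
Cut edges: (0,1), (0,6)

By max-flow min-cut theorem, max flow = min cut = 10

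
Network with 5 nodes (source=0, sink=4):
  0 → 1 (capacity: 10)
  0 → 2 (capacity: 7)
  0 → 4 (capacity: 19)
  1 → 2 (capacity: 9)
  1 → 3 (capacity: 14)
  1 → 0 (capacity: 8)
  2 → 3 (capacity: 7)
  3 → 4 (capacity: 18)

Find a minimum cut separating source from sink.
Min cut value = 36, edges: (0,1), (0,4), (2,3)

Min cut value: 36
Partition: S = [0, 2], T = [1, 3, 4]
Cut edges: (0,1), (0,4), (2,3)

By max-flow min-cut theorem, max flow = min cut = 36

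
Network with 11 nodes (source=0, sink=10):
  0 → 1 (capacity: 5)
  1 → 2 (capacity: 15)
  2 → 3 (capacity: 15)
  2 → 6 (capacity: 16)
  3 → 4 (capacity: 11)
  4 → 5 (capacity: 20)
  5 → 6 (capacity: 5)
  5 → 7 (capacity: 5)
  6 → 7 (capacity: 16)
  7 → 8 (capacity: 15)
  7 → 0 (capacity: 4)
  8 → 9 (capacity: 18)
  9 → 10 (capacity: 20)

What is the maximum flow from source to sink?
Maximum flow = 5

Max flow: 5

Flow assignment:
  0 → 1: 5/5
  1 → 2: 5/15
  2 → 6: 5/16
  6 → 7: 5/16
  7 → 8: 5/15
  8 → 9: 5/18
  9 → 10: 5/20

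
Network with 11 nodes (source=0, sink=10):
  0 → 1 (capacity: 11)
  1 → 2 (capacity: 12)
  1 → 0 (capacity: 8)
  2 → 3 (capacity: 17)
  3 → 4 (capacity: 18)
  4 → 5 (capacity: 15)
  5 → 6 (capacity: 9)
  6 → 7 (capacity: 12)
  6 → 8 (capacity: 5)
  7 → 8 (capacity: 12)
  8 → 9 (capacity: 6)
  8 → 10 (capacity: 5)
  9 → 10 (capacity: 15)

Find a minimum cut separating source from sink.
Min cut value = 9, edges: (5,6)

Min cut value: 9
Partition: S = [0, 1, 2, 3, 4, 5], T = [6, 7, 8, 9, 10]
Cut edges: (5,6)

By max-flow min-cut theorem, max flow = min cut = 9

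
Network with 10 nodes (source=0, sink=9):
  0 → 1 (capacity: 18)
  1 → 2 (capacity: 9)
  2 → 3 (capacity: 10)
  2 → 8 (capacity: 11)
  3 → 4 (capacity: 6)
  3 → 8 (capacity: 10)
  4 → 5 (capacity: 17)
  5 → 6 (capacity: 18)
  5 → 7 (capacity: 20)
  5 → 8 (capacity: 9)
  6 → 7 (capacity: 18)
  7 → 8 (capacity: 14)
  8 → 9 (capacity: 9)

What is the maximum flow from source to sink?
Maximum flow = 9

Max flow: 9

Flow assignment:
  0 → 1: 9/18
  1 → 2: 9/9
  2 → 8: 9/11
  8 → 9: 9/9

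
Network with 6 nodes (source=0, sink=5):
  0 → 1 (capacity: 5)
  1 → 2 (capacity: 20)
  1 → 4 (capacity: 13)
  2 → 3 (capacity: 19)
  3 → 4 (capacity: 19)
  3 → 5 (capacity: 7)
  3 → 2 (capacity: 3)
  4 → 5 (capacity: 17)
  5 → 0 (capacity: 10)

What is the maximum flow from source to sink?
Maximum flow = 5

Max flow: 5

Flow assignment:
  0 → 1: 5/5
  1 → 4: 5/13
  4 → 5: 5/17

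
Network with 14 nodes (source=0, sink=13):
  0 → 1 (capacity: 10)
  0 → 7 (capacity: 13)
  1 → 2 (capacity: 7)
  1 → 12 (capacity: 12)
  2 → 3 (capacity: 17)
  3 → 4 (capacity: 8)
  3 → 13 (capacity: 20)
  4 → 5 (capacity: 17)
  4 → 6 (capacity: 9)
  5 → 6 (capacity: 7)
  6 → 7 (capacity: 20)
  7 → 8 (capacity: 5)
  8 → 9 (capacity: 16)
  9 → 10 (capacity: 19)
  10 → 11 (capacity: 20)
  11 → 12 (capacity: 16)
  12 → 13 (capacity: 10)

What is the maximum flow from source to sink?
Maximum flow = 15

Max flow: 15

Flow assignment:
  0 → 1: 10/10
  0 → 7: 5/13
  1 → 2: 5/7
  1 → 12: 5/12
  2 → 3: 5/17
  3 → 13: 5/20
  7 → 8: 5/5
  8 → 9: 5/16
  9 → 10: 5/19
  10 → 11: 5/20
  11 → 12: 5/16
  12 → 13: 10/10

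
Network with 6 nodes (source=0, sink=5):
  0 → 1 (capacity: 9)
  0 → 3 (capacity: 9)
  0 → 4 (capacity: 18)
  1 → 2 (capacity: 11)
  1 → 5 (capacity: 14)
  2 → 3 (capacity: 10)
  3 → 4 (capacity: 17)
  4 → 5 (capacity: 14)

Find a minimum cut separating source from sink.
Min cut value = 23, edges: (0,1), (4,5)

Min cut value: 23
Partition: S = [0, 2, 3, 4], T = [1, 5]
Cut edges: (0,1), (4,5)

By max-flow min-cut theorem, max flow = min cut = 23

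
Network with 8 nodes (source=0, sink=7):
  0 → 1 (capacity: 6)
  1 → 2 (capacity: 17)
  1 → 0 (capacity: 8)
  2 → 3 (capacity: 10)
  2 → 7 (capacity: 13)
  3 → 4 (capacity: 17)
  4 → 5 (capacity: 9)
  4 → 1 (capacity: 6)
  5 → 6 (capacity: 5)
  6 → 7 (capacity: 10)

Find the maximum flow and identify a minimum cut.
Max flow = 6, Min cut edges: (0,1)

Maximum flow: 6
Minimum cut: (0,1)
Partition: S = [0], T = [1, 2, 3, 4, 5, 6, 7]

Max-flow min-cut theorem verified: both equal 6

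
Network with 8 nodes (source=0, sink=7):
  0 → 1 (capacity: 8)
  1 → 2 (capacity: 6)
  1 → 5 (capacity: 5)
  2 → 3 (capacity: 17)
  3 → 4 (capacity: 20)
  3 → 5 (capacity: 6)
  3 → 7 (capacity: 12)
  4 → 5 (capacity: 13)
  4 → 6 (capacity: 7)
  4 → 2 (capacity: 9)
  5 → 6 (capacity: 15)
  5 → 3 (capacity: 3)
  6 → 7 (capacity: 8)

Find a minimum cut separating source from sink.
Min cut value = 8, edges: (0,1)

Min cut value: 8
Partition: S = [0], T = [1, 2, 3, 4, 5, 6, 7]
Cut edges: (0,1)

By max-flow min-cut theorem, max flow = min cut = 8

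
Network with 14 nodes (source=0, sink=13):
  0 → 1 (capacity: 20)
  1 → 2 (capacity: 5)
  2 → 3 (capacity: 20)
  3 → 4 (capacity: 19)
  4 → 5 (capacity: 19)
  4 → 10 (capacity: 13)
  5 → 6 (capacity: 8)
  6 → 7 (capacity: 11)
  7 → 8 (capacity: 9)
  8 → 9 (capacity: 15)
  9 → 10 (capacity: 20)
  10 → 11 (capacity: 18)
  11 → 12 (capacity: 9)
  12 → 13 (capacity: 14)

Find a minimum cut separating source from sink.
Min cut value = 5, edges: (1,2)

Min cut value: 5
Partition: S = [0, 1], T = [2, 3, 4, 5, 6, 7, 8, 9, 10, 11, 12, 13]
Cut edges: (1,2)

By max-flow min-cut theorem, max flow = min cut = 5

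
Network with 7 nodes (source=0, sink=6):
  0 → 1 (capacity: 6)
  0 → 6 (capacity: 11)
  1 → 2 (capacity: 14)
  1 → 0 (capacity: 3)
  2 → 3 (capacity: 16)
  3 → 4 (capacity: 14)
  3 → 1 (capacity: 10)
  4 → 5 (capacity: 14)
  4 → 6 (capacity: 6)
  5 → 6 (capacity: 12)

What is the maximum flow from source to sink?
Maximum flow = 17

Max flow: 17

Flow assignment:
  0 → 1: 6/6
  0 → 6: 11/11
  1 → 2: 6/14
  2 → 3: 6/16
  3 → 4: 6/14
  4 → 6: 6/6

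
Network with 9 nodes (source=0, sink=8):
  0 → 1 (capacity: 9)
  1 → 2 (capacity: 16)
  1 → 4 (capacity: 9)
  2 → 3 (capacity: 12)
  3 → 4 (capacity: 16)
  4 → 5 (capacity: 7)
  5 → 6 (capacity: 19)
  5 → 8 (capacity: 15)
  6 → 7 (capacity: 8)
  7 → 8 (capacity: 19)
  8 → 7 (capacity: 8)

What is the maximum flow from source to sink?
Maximum flow = 7

Max flow: 7

Flow assignment:
  0 → 1: 7/9
  1 → 4: 7/9
  4 → 5: 7/7
  5 → 8: 7/15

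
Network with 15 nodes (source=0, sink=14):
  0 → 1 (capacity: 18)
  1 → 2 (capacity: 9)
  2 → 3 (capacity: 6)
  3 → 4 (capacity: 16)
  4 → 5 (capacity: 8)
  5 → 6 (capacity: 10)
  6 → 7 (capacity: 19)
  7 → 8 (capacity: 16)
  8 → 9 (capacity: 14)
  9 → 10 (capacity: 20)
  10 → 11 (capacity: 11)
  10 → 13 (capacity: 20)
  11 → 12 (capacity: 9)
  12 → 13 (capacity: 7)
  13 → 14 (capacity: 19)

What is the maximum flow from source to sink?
Maximum flow = 6

Max flow: 6

Flow assignment:
  0 → 1: 6/18
  1 → 2: 6/9
  2 → 3: 6/6
  3 → 4: 6/16
  4 → 5: 6/8
  5 → 6: 6/10
  6 → 7: 6/19
  7 → 8: 6/16
  8 → 9: 6/14
  9 → 10: 6/20
  10 → 13: 6/20
  13 → 14: 6/19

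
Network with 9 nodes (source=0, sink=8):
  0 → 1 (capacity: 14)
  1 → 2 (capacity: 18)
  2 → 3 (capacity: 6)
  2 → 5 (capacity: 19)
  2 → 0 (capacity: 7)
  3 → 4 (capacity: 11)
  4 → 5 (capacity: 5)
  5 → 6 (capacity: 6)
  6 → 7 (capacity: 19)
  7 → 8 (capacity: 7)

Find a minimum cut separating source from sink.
Min cut value = 6, edges: (5,6)

Min cut value: 6
Partition: S = [0, 1, 2, 3, 4, 5], T = [6, 7, 8]
Cut edges: (5,6)

By max-flow min-cut theorem, max flow = min cut = 6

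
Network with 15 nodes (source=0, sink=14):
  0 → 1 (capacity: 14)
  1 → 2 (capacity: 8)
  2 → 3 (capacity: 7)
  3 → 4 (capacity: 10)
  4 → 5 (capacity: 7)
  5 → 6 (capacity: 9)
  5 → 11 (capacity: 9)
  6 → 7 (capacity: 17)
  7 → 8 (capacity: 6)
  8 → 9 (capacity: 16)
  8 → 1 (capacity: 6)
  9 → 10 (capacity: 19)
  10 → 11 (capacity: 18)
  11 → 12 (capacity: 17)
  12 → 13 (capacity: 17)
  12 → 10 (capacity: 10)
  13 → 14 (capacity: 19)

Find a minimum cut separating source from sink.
Min cut value = 7, edges: (4,5)

Min cut value: 7
Partition: S = [0, 1, 2, 3, 4], T = [5, 6, 7, 8, 9, 10, 11, 12, 13, 14]
Cut edges: (4,5)

By max-flow min-cut theorem, max flow = min cut = 7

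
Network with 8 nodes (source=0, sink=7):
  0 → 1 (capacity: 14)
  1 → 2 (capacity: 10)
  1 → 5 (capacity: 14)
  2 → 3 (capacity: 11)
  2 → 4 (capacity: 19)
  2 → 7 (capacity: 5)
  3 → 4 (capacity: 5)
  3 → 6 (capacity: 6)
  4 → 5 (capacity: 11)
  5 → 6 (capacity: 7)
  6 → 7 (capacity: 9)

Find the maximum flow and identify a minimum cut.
Max flow = 14, Min cut edges: (2,7), (6,7)

Maximum flow: 14
Minimum cut: (2,7), (6,7)
Partition: S = [0, 1, 2, 3, 4, 5, 6], T = [7]

Max-flow min-cut theorem verified: both equal 14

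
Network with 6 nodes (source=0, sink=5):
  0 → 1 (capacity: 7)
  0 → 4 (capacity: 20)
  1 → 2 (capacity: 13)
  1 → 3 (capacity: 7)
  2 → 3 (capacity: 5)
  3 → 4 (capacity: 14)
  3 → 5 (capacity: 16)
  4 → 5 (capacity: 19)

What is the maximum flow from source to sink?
Maximum flow = 26

Max flow: 26

Flow assignment:
  0 → 1: 7/7
  0 → 4: 19/20
  1 → 3: 7/7
  3 → 5: 7/16
  4 → 5: 19/19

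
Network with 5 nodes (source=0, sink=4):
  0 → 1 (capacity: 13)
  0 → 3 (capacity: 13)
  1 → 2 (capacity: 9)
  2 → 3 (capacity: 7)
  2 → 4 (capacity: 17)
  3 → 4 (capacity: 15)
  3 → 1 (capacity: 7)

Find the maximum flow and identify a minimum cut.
Max flow = 22, Min cut edges: (0,3), (1,2)

Maximum flow: 22
Minimum cut: (0,3), (1,2)
Partition: S = [0, 1], T = [2, 3, 4]

Max-flow min-cut theorem verified: both equal 22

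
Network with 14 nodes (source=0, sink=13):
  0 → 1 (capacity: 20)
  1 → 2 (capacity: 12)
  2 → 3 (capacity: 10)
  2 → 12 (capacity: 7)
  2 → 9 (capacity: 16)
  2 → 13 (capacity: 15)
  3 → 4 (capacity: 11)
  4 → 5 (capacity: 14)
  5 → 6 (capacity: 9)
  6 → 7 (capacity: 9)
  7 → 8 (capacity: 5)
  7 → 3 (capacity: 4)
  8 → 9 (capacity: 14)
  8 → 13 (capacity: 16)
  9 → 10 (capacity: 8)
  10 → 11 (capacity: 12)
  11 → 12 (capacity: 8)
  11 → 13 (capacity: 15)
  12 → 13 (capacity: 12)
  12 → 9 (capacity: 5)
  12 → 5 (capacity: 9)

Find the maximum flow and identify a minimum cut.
Max flow = 12, Min cut edges: (1,2)

Maximum flow: 12
Minimum cut: (1,2)
Partition: S = [0, 1], T = [2, 3, 4, 5, 6, 7, 8, 9, 10, 11, 12, 13]

Max-flow min-cut theorem verified: both equal 12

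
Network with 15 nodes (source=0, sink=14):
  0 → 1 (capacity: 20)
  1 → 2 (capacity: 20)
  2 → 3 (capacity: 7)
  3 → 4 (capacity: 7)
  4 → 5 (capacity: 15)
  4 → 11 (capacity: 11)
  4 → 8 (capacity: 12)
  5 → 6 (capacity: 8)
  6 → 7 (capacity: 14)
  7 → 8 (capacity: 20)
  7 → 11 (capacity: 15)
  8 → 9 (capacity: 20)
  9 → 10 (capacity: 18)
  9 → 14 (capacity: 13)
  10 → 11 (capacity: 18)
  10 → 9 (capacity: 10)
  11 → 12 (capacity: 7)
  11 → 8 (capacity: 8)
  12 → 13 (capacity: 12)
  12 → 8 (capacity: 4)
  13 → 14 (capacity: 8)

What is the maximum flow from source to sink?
Maximum flow = 7

Max flow: 7

Flow assignment:
  0 → 1: 7/20
  1 → 2: 7/20
  2 → 3: 7/7
  3 → 4: 7/7
  4 → 8: 7/12
  8 → 9: 7/20
  9 → 14: 7/13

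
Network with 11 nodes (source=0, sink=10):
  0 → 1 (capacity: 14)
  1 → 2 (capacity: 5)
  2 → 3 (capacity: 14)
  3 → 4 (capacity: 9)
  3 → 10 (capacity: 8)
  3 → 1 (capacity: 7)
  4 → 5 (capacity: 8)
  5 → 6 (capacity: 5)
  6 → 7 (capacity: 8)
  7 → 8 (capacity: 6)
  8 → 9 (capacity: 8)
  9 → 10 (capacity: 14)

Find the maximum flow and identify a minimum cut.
Max flow = 5, Min cut edges: (1,2)

Maximum flow: 5
Minimum cut: (1,2)
Partition: S = [0, 1], T = [2, 3, 4, 5, 6, 7, 8, 9, 10]

Max-flow min-cut theorem verified: both equal 5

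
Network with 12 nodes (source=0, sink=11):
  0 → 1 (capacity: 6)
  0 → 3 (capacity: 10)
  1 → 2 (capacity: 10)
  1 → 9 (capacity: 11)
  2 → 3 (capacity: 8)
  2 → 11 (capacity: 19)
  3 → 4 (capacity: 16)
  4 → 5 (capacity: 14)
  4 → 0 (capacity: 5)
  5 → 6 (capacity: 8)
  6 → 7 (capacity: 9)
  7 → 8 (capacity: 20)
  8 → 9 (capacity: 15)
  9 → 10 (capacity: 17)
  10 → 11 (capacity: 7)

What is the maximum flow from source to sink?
Maximum flow = 13

Max flow: 13

Flow assignment:
  0 → 1: 6/6
  0 → 3: 10/10
  1 → 2: 6/10
  2 → 11: 6/19
  3 → 4: 10/16
  4 → 5: 7/14
  4 → 0: 3/5
  5 → 6: 7/8
  6 → 7: 7/9
  7 → 8: 7/20
  8 → 9: 7/15
  9 → 10: 7/17
  10 → 11: 7/7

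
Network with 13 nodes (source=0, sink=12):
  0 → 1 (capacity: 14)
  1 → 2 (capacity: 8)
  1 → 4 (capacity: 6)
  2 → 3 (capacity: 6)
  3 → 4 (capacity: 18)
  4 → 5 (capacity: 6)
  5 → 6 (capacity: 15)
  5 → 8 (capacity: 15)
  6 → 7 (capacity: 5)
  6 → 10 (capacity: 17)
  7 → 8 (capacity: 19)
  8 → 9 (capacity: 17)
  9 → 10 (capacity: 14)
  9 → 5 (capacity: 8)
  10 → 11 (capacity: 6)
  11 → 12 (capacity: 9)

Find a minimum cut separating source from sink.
Min cut value = 6, edges: (10,11)

Min cut value: 6
Partition: S = [0, 1, 2, 3, 4, 5, 6, 7, 8, 9, 10], T = [11, 12]
Cut edges: (10,11)

By max-flow min-cut theorem, max flow = min cut = 6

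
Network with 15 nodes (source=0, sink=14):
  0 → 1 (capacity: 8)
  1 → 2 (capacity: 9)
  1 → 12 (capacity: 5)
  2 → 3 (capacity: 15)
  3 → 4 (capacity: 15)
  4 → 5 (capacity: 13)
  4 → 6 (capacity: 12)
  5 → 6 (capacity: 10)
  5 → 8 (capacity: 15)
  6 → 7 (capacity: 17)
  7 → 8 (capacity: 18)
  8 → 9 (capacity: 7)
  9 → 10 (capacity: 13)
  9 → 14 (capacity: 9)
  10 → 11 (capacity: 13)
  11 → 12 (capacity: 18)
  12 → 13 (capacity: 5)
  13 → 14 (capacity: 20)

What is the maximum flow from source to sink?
Maximum flow = 8

Max flow: 8

Flow assignment:
  0 → 1: 8/8
  1 → 2: 3/9
  1 → 12: 5/5
  2 → 3: 3/15
  3 → 4: 3/15
  4 → 5: 3/13
  5 → 8: 3/15
  8 → 9: 3/7
  9 → 14: 3/9
  12 → 13: 5/5
  13 → 14: 5/20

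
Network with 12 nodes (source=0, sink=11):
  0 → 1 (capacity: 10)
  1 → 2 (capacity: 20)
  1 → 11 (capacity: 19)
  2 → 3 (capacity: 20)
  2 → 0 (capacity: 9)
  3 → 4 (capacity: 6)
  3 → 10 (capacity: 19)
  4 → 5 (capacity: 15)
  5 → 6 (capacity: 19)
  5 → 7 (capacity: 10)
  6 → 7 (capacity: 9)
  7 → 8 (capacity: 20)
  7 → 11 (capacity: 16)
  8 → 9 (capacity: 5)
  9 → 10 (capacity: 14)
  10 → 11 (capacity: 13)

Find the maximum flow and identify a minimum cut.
Max flow = 10, Min cut edges: (0,1)

Maximum flow: 10
Minimum cut: (0,1)
Partition: S = [0], T = [1, 2, 3, 4, 5, 6, 7, 8, 9, 10, 11]

Max-flow min-cut theorem verified: both equal 10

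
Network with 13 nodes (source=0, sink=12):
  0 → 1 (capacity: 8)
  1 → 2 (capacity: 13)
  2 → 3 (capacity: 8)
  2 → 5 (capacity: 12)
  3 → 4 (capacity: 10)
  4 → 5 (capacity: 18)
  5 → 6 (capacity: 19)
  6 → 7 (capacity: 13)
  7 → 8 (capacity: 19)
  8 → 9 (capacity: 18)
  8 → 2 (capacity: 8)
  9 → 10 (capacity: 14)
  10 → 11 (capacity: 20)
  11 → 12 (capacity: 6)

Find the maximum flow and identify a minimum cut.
Max flow = 6, Min cut edges: (11,12)

Maximum flow: 6
Minimum cut: (11,12)
Partition: S = [0, 1, 2, 3, 4, 5, 6, 7, 8, 9, 10, 11], T = [12]

Max-flow min-cut theorem verified: both equal 6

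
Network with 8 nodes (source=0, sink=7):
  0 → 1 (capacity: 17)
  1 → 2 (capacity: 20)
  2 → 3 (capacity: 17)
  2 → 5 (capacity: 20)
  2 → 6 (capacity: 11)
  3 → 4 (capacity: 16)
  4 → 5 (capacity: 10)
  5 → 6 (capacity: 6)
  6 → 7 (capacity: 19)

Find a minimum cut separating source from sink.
Min cut value = 17, edges: (2,6), (5,6)

Min cut value: 17
Partition: S = [0, 1, 2, 3, 4, 5], T = [6, 7]
Cut edges: (2,6), (5,6)

By max-flow min-cut theorem, max flow = min cut = 17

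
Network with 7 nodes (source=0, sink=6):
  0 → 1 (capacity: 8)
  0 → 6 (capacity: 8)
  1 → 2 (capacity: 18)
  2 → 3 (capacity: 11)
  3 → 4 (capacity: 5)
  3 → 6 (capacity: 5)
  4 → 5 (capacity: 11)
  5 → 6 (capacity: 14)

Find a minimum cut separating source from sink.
Min cut value = 16, edges: (0,1), (0,6)

Min cut value: 16
Partition: S = [0], T = [1, 2, 3, 4, 5, 6]
Cut edges: (0,1), (0,6)

By max-flow min-cut theorem, max flow = min cut = 16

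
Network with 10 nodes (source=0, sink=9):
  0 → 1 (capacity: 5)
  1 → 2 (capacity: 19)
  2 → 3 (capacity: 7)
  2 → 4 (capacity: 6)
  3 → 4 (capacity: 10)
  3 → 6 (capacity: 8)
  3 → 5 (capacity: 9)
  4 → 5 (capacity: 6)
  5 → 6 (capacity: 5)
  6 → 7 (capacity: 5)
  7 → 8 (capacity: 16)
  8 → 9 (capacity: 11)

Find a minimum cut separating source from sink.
Min cut value = 5, edges: (6,7)

Min cut value: 5
Partition: S = [0, 1, 2, 3, 4, 5, 6], T = [7, 8, 9]
Cut edges: (6,7)

By max-flow min-cut theorem, max flow = min cut = 5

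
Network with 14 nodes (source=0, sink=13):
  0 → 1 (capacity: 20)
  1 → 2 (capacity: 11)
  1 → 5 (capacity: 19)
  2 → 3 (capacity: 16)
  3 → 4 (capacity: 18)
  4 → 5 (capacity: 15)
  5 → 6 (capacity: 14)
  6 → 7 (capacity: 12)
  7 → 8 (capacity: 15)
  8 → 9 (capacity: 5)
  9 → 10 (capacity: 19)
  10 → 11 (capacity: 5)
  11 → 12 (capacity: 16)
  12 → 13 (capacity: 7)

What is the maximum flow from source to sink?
Maximum flow = 5

Max flow: 5

Flow assignment:
  0 → 1: 5/20
  1 → 2: 1/11
  1 → 5: 4/19
  2 → 3: 1/16
  3 → 4: 1/18
  4 → 5: 1/15
  5 → 6: 5/14
  6 → 7: 5/12
  7 → 8: 5/15
  8 → 9: 5/5
  9 → 10: 5/19
  10 → 11: 5/5
  11 → 12: 5/16
  12 → 13: 5/7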